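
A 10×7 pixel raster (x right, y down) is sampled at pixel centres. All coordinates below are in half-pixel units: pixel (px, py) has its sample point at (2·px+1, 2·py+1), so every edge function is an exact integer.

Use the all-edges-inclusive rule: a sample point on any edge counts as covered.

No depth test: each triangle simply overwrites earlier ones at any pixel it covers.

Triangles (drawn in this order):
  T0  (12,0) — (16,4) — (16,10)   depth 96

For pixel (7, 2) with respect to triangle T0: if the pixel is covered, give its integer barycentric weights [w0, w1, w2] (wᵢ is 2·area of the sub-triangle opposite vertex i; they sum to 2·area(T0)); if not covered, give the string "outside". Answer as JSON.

T0:
  2·area = 24
  edge (12, 0)→(16, 4): d=(4,4) inclusive
  edge (16, 4)→(16, 10): d=(0,6) inclusive
  edge (16, 10)→(12, 0): d=(-4,-10) inclusive
    (6,0)@(13, 1): e=[0,18,6] → #  [on edge]
    (7,0)@(15, 1): e=[-8,6,26] → ·
    (6,1)@(13, 3): e=[8,18,-2] → ·
    (7,1)@(15, 3): e=[0,6,18] → #  [on edge]
    (8,1)@(17, 3): e=[-8,-6,38] → ·
    (7,2)@(15, 5): e=[8,6,10] → #
    (8,2)@(17, 5): e=[0,-6,30] → ·  [on edge]
    (7,3)@(15, 7): e=[16,6,2] → #
    (8,3)@(17, 7): e=[8,-6,22] → ·
    (9,3)@(19, 7): e=[0,-18,42] → ·  [on edge]
    (7,4)@(15, 9): e=[24,6,-6] → ·
  covered (4 px):
    · · · · · · # · · ·
    · · · · · · · # · ·
    · · · · · · · # · ·
    · · · · · · · # · ·
    · · · · · · · · · ·
    · · · · · · · · · ·
    · · · · · · · · · ·

Answer: [6,10,8]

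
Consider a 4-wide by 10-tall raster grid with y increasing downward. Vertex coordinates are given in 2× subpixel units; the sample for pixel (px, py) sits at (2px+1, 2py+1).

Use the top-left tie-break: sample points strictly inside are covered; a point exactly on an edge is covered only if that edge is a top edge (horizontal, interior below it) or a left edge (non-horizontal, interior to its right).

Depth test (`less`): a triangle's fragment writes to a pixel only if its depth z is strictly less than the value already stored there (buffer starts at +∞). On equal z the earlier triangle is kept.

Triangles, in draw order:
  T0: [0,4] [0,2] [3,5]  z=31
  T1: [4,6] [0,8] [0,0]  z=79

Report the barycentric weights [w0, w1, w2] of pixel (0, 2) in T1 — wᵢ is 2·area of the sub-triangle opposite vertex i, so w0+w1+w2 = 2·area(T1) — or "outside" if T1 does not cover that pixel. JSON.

T0:
  2·area = 6
  edge (0, 4)→(0, 2): d=(0,-2) top-left  bias=+0
  edge (0, 2)→(3, 5): d=(3,3) right/bottom  bias=-1
  edge (3, 5)→(0, 4): d=(-3,-1) top-left  bias=+0
    (0,1)@(1, 3): e=[2,0,4] → .  [on edge]
    (1,2)@(3, 5): e=[6,0,0] → .  [on edge]
    (2,3)@(5, 7): e=[10,0,-4] → .  [on edge]
    (3,4)@(7, 9): e=[14,0,-8] → .  [on edge]
  covered (0 px):
    . . . .
    . . . .
    . . . .
    . . . .
    . . . .
    . . . .
    . . . .
    . . . .
    . . . .
    . . . .
T1:
  2·area = 32
  edge (4, 6)→(0, 8): d=(-4,2) right/bottom  bias=-1
  edge (0, 8)→(0, 0): d=(0,-8) top-left  bias=+0
  edge (0, 0)→(4, 6): d=(4,6) right/bottom  bias=-1
    (0,1)@(1, 3): e=[18,8,6] → X
    (1,1)@(3, 3): e=[14,24,-6] → .
    (0,2)@(1, 5): e=[10,8,14] → X
    (1,2)@(3, 5): e=[6,24,2] → X
    (2,2)@(5, 5): e=[2,40,-10] → .
    (0,3)@(1, 7): e=[2,8,22] → X
    (1,3)@(3, 7): e=[-2,24,10] → .
    (0,4)@(1, 9): e=[-6,8,30] → .
  covered (4 px):
    . . . .
    X . . .
    X X . .
    X . . .
    . . . .
    . . . .
    . . . .
    . . . .
    . . . .
    . . . .

Result: [8,14,10]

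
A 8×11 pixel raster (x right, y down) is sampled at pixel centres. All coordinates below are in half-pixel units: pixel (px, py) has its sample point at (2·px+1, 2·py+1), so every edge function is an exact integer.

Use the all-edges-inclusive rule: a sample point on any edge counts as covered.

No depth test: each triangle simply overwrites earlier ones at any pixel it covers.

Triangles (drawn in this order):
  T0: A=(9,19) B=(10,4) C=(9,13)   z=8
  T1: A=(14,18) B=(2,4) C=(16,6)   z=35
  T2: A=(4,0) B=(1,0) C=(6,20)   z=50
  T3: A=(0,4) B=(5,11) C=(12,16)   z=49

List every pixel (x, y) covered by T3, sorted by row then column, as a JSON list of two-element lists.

T0:
  2·area = 6  (B↔C swapped to make it positive)
  edge (9, 19)→(9, 13): d=(0,-6) inclusive
  edge (9, 13)→(10, 4): d=(1,-9) inclusive
  edge (10, 4)→(9, 19): d=(-1,15) inclusive
    (4,0)@(9, 1): e=[0,-12,18] → .  [on edge]
    (4,1)@(9, 3): e=[0,-10,16] → .  [on edge]
    (4,2)@(9, 5): e=[0,-8,14] → .  [on edge]
    (4,3)@(9, 7): e=[0,-6,12] → .  [on edge]
    (4,4)@(9, 9): e=[0,-4,10] → .  [on edge]
    (4,5)@(9, 11): e=[0,-2,8] → .  [on edge]
    (4,6)@(9, 13): e=[0,0,6] → X  [on edge]
    (5,6)@(11, 13): e=[12,18,-24] → .
    (4,7)@(9, 15): e=[0,2,4] → X  [on edge]
    (5,7)@(11, 15): e=[12,20,-26] → .
    (4,8)@(9, 17): e=[0,4,2] → X  [on edge]
    (5,8)@(11, 17): e=[12,22,-28] → .
    (4,9)@(9, 19): e=[0,6,0] → X  [on edge]
    (4,10)@(9, 21): e=[0,8,-2] → .  [on edge]
  covered (4 px):
    . . . . . . . .
    . . . . . . . .
    . . . . . . . .
    . . . . . . . .
    . . . . . . . .
    . . . . . . . .
    . . . . X . . .
    . . . . X . . .
    . . . . X . . .
    . . . . X . . .
    . . . . . . . .
T1:
  2·area = 172
  edge (14, 18)→(2, 4): d=(-12,-14) inclusive
  edge (2, 4)→(16, 6): d=(14,2) inclusive
  edge (16, 6)→(14, 18): d=(-2,12) inclusive
    (1,2)@(3, 5): e=[2,12,158] → X
    (2,2)@(5, 5): e=[30,8,134] → X
    (3,2)@(7, 5): e=[58,4,110] → X
    (4,2)@(9, 5): e=[86,0,86] → X  [on edge]
    (5,2)@(11, 5): e=[114,-4,62] → .
    (1,3)@(3, 7): e=[-22,40,154] → .
    (2,3)@(5, 7): e=[6,36,130] → X
    (5,3)@(11, 7): e=[90,24,58] → X
    (6,3)@(13, 7): e=[118,20,34] → X
    (7,3)@(15, 7): e=[146,16,10] → X
    (2,4)@(5, 9): e=[-18,64,126] → .
    (3,4)@(7, 9): e=[10,60,102] → X
  covered (22 px):
    . . . . . . . .
    . . . . . . . .
    . X X X X . . .
    . . X X X X X X
    . . . X X X X X
    . . . . X X X X
    . . . . . X X .
    . . . . . . X .
    . . . . . . . .
    . . . . . . . .
    . . . . . . . .
T2:
  2·area = 60  (B↔C swapped to make it positive)
  edge (4, 0)→(6, 20): d=(2,20) inclusive
  edge (6, 20)→(1, 0): d=(-5,-20) inclusive
  edge (1, 0)→(4, 0): d=(3,0) inclusive
    (1,0)@(3, 1): e=[22,35,3] → X
    (2,0)@(5, 1): e=[-18,75,3] → .
    (1,1)@(3, 3): e=[26,25,9] → X
    (2,1)@(5, 3): e=[-14,65,9] → .
    (1,2)@(3, 5): e=[30,15,15] → X
    (2,2)@(5, 5): e=[-10,55,15] → .
    (1,3)@(3, 7): e=[34,5,21] → X
    (2,3)@(5, 7): e=[-6,45,21] → .
    (1,4)@(3, 9): e=[38,-5,27] → .
    (2,5)@(5, 11): e=[2,25,33] → X
    (3,5)@(7, 11): e=[-38,65,33] → .
    (2,6)@(5, 13): e=[6,15,39] → X
  covered (7 px):
    . X . . . . . .
    . X . . . . . .
    . X . . . . . .
    . X . . . . . .
    . . . . . . . .
    . . X . . . . .
    . . X . . . . .
    . . X . . . . .
    . . . . . . . .
    . . . . . . . .
    . . . . . . . .
T3:
  2·area = 24  (B↔C swapped to make it positive)
  edge (0, 4)→(12, 16): d=(12,12) inclusive
  edge (12, 16)→(5, 11): d=(-7,-5) inclusive
  edge (5, 11)→(0, 4): d=(-5,-7) inclusive
    (0,2)@(1, 5): e=[0,22,2] → X  [on edge]
    (1,2)@(3, 5): e=[-24,32,16] → .
    (0,3)@(1, 7): e=[24,8,-8] → .
    (1,3)@(3, 7): e=[0,18,6] → X  [on edge]
    (2,3)@(5, 7): e=[-24,28,20] → .
    (1,4)@(3, 9): e=[24,4,-4] → .
    (2,4)@(5, 9): e=[0,14,10] → X  [on edge]
    (3,4)@(7, 9): e=[-24,24,24] → .
    (2,5)@(5, 11): e=[24,0,0] → X  [on edge]
    (3,5)@(7, 11): e=[0,10,14] → X  [on edge]
    (4,5)@(9, 11): e=[-24,20,28] → .
    (2,6)@(5, 13): e=[48,-14,-10] → .
    (4,6)@(9, 13): e=[0,6,18] → X  [on edge]
    (5,7)@(11, 15): e=[0,2,22] → X  [on edge]
    (6,8)@(13, 17): e=[0,-2,26] → .  [on edge]
    (7,9)@(15, 19): e=[0,-6,30] → .  [on edge]
  covered (7 px):
    . . . . . . . .
    . . . . . . . .
    X . . . . . . .
    . X . . . . . .
    . . X . . . . .
    . . X X . . . .
    . . . . X . . .
    . . . . . X . .
    . . . . . . . .
    . . . . . . . .
    . . . . . . . .

Answer: [[0,2],[1,3],[2,4],[2,5],[3,5],[4,6],[5,7]]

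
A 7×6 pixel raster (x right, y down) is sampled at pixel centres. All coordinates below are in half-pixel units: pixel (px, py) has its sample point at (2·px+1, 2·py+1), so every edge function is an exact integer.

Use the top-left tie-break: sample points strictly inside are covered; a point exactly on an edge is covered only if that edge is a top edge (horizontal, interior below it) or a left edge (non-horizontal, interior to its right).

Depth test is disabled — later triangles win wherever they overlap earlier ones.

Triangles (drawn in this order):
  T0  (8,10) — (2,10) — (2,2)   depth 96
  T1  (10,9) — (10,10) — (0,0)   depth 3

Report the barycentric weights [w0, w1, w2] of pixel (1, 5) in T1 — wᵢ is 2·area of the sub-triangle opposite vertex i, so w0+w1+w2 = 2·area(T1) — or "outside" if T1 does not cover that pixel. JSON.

T0:
  2·area = 48
  edge (8, 10)→(2, 10): d=(-6,0) right/bottom  bias=-1
  edge (2, 10)→(2, 2): d=(0,-8) top-left  bias=+0
  edge (2, 2)→(8, 10): d=(6,8) right/bottom  bias=-1
    (1,2)@(3, 5): e=[30,8,10] → X
    (2,2)@(5, 5): e=[30,24,-6] → .
    (1,3)@(3, 7): e=[18,8,22] → X
    (2,3)@(5, 7): e=[18,24,6] → X
    (3,3)@(7, 7): e=[18,40,-10] → .
    (1,4)@(3, 9): e=[6,8,34] → X
    (3,4)@(7, 9): e=[6,40,2] → X
    (4,4)@(9, 9): e=[6,56,-14] → .
    (1,5)@(3, 11): e=[-6,8,46] → .
    (2,5)@(5, 11): e=[-6,24,30] → .
    (3,5)@(7, 11): e=[-6,40,14] → .
  covered (6 px):
    . . . . . . .
    . . . . . . .
    . X . . . . .
    . X X . . . .
    . X X X . . .
    . . . . . . .
T1:
  2·area = 10
  edge (10, 9)→(10, 10): d=(0,1) right/bottom  bias=-1
  edge (10, 10)→(0, 0): d=(-10,-10) top-left  bias=+0
  edge (0, 0)→(10, 9): d=(10,9) right/bottom  bias=-1
    (0,0)@(1, 1): e=[9,0,1] → X  [on edge]
    (1,0)@(3, 1): e=[7,20,-17] → .
    (0,1)@(1, 3): e=[9,-20,21] → .
    (1,1)@(3, 3): e=[7,0,3] → X  [on edge]
    (2,1)@(5, 3): e=[5,20,-15] → .
    (1,2)@(3, 5): e=[7,-20,23] → .
    (2,2)@(5, 5): e=[5,0,5] → X  [on edge]
    (3,2)@(7, 5): e=[3,20,-13] → .
    (2,3)@(5, 7): e=[5,-20,25] → .
    (3,3)@(7, 7): e=[3,0,7] → X  [on edge]
    (4,3)@(9, 7): e=[1,20,-11] → .
    (3,4)@(7, 9): e=[3,-20,27] → .
    (4,4)@(9, 9): e=[1,0,9] → X  [on edge]
    (5,5)@(11, 11): e=[-1,0,11] → .  [on edge]
  covered (5 px):
    X . . . . . .
    . X . . . . .
    . . X . . . .
    . . . X . . .
    . . . . X . .
    . . . . . . .

Answer: "outside"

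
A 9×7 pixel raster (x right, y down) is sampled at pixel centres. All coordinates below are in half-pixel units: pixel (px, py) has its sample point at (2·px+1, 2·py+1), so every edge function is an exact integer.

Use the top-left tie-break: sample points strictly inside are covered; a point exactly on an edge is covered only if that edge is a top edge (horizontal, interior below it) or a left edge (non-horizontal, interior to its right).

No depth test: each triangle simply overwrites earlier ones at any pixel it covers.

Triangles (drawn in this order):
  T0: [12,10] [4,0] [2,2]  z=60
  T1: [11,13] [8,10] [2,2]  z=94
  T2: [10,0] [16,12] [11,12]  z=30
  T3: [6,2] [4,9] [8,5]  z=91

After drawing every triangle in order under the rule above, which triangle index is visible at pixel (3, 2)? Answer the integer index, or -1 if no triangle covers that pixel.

T0:
  2·area = 36  (B↔C swapped to make it positive)
  edge (12, 10)→(2, 2): d=(-10,-8) top-left  bias=+0
  edge (2, 2)→(4, 0): d=(2,-2) top-left  bias=+0
  edge (4, 0)→(12, 10): d=(8,10) right/bottom  bias=-1
    (1,0)@(3, 1): e=[18,0,18] → █  [on edge]
    (2,0)@(5, 1): e=[34,4,-2] → ·
    (0,1)@(1, 3): e=[-18,0,54] → ·  [on edge]
    (1,1)@(3, 3): e=[-2,4,34] → ·
    (2,1)@(5, 3): e=[14,8,14] → █
    (3,1)@(7, 3): e=[30,12,-6] → ·
    (2,2)@(5, 5): e=[-6,12,30] → ·
    (3,2)@(7, 5): e=[10,16,10] → █
    (4,2)@(9, 5): e=[26,20,-10] → ·
    (3,3)@(7, 7): e=[-10,20,26] → ·
    (4,3)@(9, 7): e=[6,24,6] → █
    (5,3)@(11, 7): e=[22,28,-14] → ·
  covered (5 px):
    · █ · · · · · · ·
    · · █ · · · · · ·
    · · · █ · · · · ·
    · · · · █ · · · ·
    · · · · · █ · · ·
    · · · · · · · · ·
    · · · · · · · · ·
T1:
  2·area = 6
  edge (11, 13)→(8, 10): d=(-3,-3) top-left  bias=+0
  edge (8, 10)→(2, 2): d=(-6,-8) top-left  bias=+0
  edge (2, 2)→(11, 13): d=(9,11) right/bottom  bias=-1
    (0,1)@(1, 3): e=[0,-14,20] → ·  [on edge]
    (1,2)@(3, 5): e=[0,-10,16] → ·  [on edge]
    (2,3)@(5, 7): e=[0,-6,12] → ·  [on edge]
    (3,4)@(7, 9): e=[0,-2,8] → ·  [on edge]
    (4,5)@(9, 11): e=[0,2,4] → █  [on edge]
    (5,5)@(11, 11): e=[6,18,-18] → ·
    (4,6)@(9, 13): e=[-6,-10,22] → ·
    (5,6)@(11, 13): e=[0,6,0] → ·  [on edge]
  covered (1 px):
    · · · · · · · · ·
    · · · · · · · · ·
    · · · · · · · · ·
    · · · · · · · · ·
    · · · · · · · · ·
    · · · · █ · · · ·
    · · · · · · · · ·
T2:
  2·area = 60
  edge (10, 0)→(16, 12): d=(6,12) right/bottom  bias=-1
  edge (16, 12)→(11, 12): d=(-5,0) right/bottom  bias=-1
  edge (11, 12)→(10, 0): d=(-1,-12) top-left  bias=+0
    (5,1)@(11, 3): e=[6,45,9] → █
    (6,1)@(13, 3): e=[-18,45,33] → ·
    (5,2)@(11, 5): e=[18,35,7] → █
    (6,2)@(13, 5): e=[-6,35,31] → ·
    (5,3)@(11, 7): e=[30,25,5] → █
    (6,3)@(13, 7): e=[6,25,29] → █
    (7,3)@(15, 7): e=[-18,25,53] → ·
    (5,4)@(11, 9): e=[42,15,3] → █
    (7,4)@(15, 9): e=[-6,15,51] → ·
    (5,5)@(11, 11): e=[54,5,1] → █
    (7,5)@(15, 11): e=[6,5,49] → █
    (8,5)@(17, 11): e=[-18,5,73] → ·
  covered (9 px):
    · · · · · · · · ·
    · · · · · █ · · ·
    · · · · · █ · · ·
    · · · · · █ █ · ·
    · · · · · █ █ · ·
    · · · · · █ █ █ ·
    · · · · · · · · ·
T3:
  2·area = 20  (B↔C swapped to make it positive)
  edge (6, 2)→(8, 5): d=(2,3) right/bottom  bias=-1
  edge (8, 5)→(4, 9): d=(-4,4) right/bottom  bias=-1
  edge (4, 9)→(6, 2): d=(2,-7) top-left  bias=+0
    (3,2)@(7, 5): e=[3,4,13] → █
    (4,2)@(9, 5): e=[-3,-4,27] → ·
    (2,3)@(5, 7): e=[13,4,3] → █
    (3,3)@(7, 7): e=[7,-4,17] → ·
    (2,4)@(5, 9): e=[17,-4,7] → ·
  covered (2 px):
    · · · · · · · · ·
    · · · · · · · · ·
    · · · █ · · · · ·
    · · █ · · · · · ·
    · · · · · · · · ·
    · · · · · · · · ·
    · · · · · · · · ·

Z-buffer (winner per pixel, '.' = empty):
  . 0 . . . . . . .
  . . 0 . . 2 . . .
  . . . 3 . 2 . . .
  . . 3 . 0 2 2 . .
  . . . . . 2 2 . .
  . . . . 1 2 2 2 .
  . . . . . . . . .

Answer: 3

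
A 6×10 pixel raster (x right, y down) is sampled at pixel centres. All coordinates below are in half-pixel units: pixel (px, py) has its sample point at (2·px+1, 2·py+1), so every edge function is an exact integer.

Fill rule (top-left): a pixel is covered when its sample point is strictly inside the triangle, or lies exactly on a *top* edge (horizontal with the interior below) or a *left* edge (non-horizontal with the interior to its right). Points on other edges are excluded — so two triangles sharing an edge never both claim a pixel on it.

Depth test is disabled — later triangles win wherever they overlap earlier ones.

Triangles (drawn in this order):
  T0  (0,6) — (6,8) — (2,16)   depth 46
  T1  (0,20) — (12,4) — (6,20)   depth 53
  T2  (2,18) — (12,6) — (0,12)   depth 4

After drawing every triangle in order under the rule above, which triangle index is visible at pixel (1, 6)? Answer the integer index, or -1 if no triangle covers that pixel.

T0:
  2·area = 56
  edge (0, 6)→(6, 8): d=(6,2) right/bottom  bias=-1
  edge (6, 8)→(2, 16): d=(-4,8) right/bottom  bias=-1
  edge (2, 16)→(0, 6): d=(-2,-10) top-left  bias=+0
    (0,3)@(1, 7): e=[4,44,8] → X
    (1,3)@(3, 7): e=[0,28,28] → .  [on edge]
    (0,4)@(1, 9): e=[16,36,4] → X
    (1,4)@(3, 9): e=[12,20,24] → X
    (2,4)@(5, 9): e=[8,4,44] → X
    (3,4)@(7, 9): e=[4,-12,64] → .
    (4,4)@(9, 9): e=[0,-28,84] → .  [on edge]
    (0,5)@(1, 11): e=[28,28,0] → X  [on edge]
    (2,5)@(5, 11): e=[20,-4,40] → .
    (0,6)@(1, 13): e=[40,20,-4] → .
    (1,6)@(3, 13): e=[36,4,16] → X
    (2,6)@(5, 13): e=[32,-12,36] → .
  covered (7 px):
    . . . . . .
    . . . . . .
    . . . . . .
    X . . . . .
    X X X . . .
    X X . . . .
    . X . . . .
    . . . . . .
    . . . . . .
    . . . . . .
T1:
  2·area = 96
  edge (0, 20)→(12, 4): d=(12,-16) top-left  bias=+0
  edge (12, 4)→(6, 20): d=(-6,16) right/bottom  bias=-1
  edge (6, 20)→(0, 20): d=(-6,0) right/bottom  bias=-1
    (4,4)@(9, 9): e=[12,18,66] → X
    (5,4)@(11, 9): e=[44,-14,66] → .
    (3,5)@(7, 11): e=[4,38,54] → X
    (5,5)@(11, 11): e=[68,-26,54] → .
    (3,6)@(7, 13): e=[28,26,42] → X
    (4,6)@(9, 13): e=[60,-6,42] → .
    (2,7)@(5, 15): e=[20,46,30] → X
    (4,7)@(9, 15): e=[84,-18,30] → .
    (1,8)@(3, 17): e=[12,66,18] → X
    (4,8)@(9, 17): e=[108,-30,18] → .
    (0,9)@(1, 19): e=[4,86,6] → X
    (3,9)@(7, 19): e=[100,-10,6] → .
  covered (12 px):
    . . . . . .
    . . . . . .
    . . . . . .
    . . . . . .
    . . . . X .
    . . . X X .
    . . . X . .
    . . X X . .
    . X X X . .
    X X X . . .
T2:
  2·area = 84  (B↔C swapped to make it positive)
  edge (2, 18)→(0, 12): d=(-2,-6) top-left  bias=+0
  edge (0, 12)→(12, 6): d=(12,-6) top-left  bias=+0
  edge (12, 6)→(2, 18): d=(-10,12) right/bottom  bias=-1
    (5,3)@(11, 7): e=[76,6,2] → X
    (3,4)@(7, 9): e=[48,6,30] → X
    (4,4)@(9, 9): e=[60,18,6] → X
    (5,4)@(11, 9): e=[72,30,-18] → .
    (1,5)@(3, 11): e=[20,6,58] → X
    (2,5)@(5, 11): e=[32,18,34] → X
    (4,5)@(9, 11): e=[56,42,-14] → .
    (0,6)@(1, 13): e=[4,18,62] → X
    (3,6)@(7, 13): e=[40,54,-10] → .
    (0,7)@(1, 15): e=[0,42,42] → X  [on edge]
    (2,7)@(5, 15): e=[24,66,-6] → .
    (0,8)@(1, 17): e=[-4,66,22] → .
  covered (11 px):
    . . . . . .
    . . . . . .
    . . . . . .
    . . . . . X
    . . . X X .
    . X X X . .
    X X X . . .
    X X . . . .
    . . . . . .
    . . . . . .

Z-buffer (winner per pixel, '.' = empty):
  . . . . . .
  . . . . . .
  . . . . . .
  0 . . . . 2
  0 0 0 2 2 .
  0 2 2 2 1 .
  2 2 2 1 . .
  2 2 1 1 . .
  . 1 1 1 . .
  1 1 1 . . .

Answer: 2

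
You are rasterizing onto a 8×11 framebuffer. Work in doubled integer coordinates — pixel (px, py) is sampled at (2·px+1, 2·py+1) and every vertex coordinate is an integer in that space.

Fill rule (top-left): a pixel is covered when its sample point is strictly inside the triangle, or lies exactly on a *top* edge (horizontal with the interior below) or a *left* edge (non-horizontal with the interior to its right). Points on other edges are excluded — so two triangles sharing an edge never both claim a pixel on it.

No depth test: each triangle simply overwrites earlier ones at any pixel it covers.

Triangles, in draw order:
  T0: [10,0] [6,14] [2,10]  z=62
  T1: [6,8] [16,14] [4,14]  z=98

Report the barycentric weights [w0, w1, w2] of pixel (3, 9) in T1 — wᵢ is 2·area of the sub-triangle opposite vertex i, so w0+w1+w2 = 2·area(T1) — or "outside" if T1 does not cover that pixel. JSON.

T0:
  2·area = 72
  edge (10, 0)→(6, 14): d=(-4,14) right/bottom  bias=-1
  edge (6, 14)→(2, 10): d=(-4,-4) top-left  bias=+0
  edge (2, 10)→(10, 0): d=(8,-10) top-left  bias=+0
    (4,1)@(9, 3): e=[2,56,14] → X
    (5,1)@(11, 3): e=[-26,64,34] → .
    (3,2)@(7, 5): e=[22,40,10] → X
    (4,2)@(9, 5): e=[-6,48,30] → .
    (2,3)@(5, 7): e=[42,24,6] → X
    (4,3)@(9, 7): e=[-14,40,46] → .
    (0,4)@(1, 9): e=[90,0,-18] → .  [on edge]
    (1,4)@(3, 9): e=[62,8,2] → X
    (4,4)@(9, 9): e=[-22,32,62] → .
    (1,5)@(3, 11): e=[54,0,18] → X  [on edge]
    (3,5)@(7, 11): e=[-2,16,58] → .
    (1,6)@(3, 13): e=[46,-8,34] → .
    (2,6)@(5, 13): e=[18,0,54] → X  [on edge]
    (3,7)@(7, 15): e=[-18,0,90] → .  [on edge]
    (4,8)@(9, 17): e=[-54,0,126] → .  [on edge]
    (5,9)@(11, 19): e=[-90,0,162] → .  [on edge]
    (6,10)@(13, 21): e=[-126,0,198] → .  [on edge]
  covered (10 px):
    . . . . . . . .
    . . . . X . . .
    . . . X . . . .
    . . X X . . . .
    . X X X . . . .
    . X X . . . . .
    . . X . . . . .
    . . . . . . . .
    . . . . . . . .
    . . . . . . . .
    . . . . . . . .
T1:
  2·area = 72
  edge (6, 8)→(16, 14): d=(10,6) right/bottom  bias=-1
  edge (16, 14)→(4, 14): d=(-12,0) right/bottom  bias=-1
  edge (4, 14)→(6, 8): d=(2,-6) top-left  bias=+0
    (0,2)@(1, 5): e=[0,108,-36] → .  [on edge]
    (3,2)@(7, 5): e=[-36,108,0] → .  [on edge]
    (3,4)@(7, 9): e=[4,60,8] → X
    (4,4)@(9, 9): e=[-8,60,20] → .
    (2,5)@(5, 11): e=[36,36,0] → X  [on edge]
    (4,5)@(9, 11): e=[12,36,24] → X
    (5,5)@(11, 11): e=[0,36,36] → .  [on edge]
    (2,6)@(5, 13): e=[56,12,4] → X
    (5,6)@(11, 13): e=[20,12,40] → X
    (6,6)@(13, 13): e=[8,12,52] → X
    (7,6)@(15, 13): e=[-4,12,64] → .
    (2,7)@(5, 15): e=[76,-12,8] → .
    (1,8)@(3, 17): e=[108,-36,0] → .  [on edge]
  covered (9 px):
    . . . . . . . .
    . . . . . . . .
    . . . . . . . .
    . . . . . . . .
    . . . X . . . .
    . . X X X . . .
    . . X X X X X .
    . . . . . . . .
    . . . . . . . .
    . . . . . . . .
    . . . . . . . .

Answer: "outside"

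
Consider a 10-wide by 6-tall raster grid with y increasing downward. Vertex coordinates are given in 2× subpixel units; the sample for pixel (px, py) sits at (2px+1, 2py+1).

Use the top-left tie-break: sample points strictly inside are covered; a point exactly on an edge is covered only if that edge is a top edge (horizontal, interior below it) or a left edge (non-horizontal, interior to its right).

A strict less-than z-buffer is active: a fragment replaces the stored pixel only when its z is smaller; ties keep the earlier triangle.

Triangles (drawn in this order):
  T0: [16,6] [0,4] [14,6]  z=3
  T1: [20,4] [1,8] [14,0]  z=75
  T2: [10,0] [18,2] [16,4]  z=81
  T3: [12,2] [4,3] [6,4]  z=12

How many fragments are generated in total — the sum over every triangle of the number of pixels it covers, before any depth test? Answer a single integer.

T0:
  2·area = 4  (B↔C swapped to make it positive)
  edge (16, 6)→(14, 6): d=(-2,0) right/bottom  bias=-1
  edge (14, 6)→(0, 4): d=(-14,-2) top-left  bias=+0
  edge (0, 4)→(16, 6): d=(16,2) right/bottom  bias=-1
    (3,2)@(7, 5): e=[2,0,2] → X  [on edge]
    (4,2)@(9, 5): e=[2,4,-2] → .
    (3,3)@(7, 7): e=[-2,-28,34] → .
  covered (1 px):
    . . . . . . . . . .
    . . . . . . . . . .
    . . . X . . . . . .
    . . . . . . . . . .
    . . . . . . . . . .
    . . . . . . . . . .
T1:
  2·area = 100
  edge (20, 4)→(1, 8): d=(-19,4) right/bottom  bias=-1
  edge (1, 8)→(14, 0): d=(13,-8) top-left  bias=+0
  edge (14, 0)→(20, 4): d=(6,4) right/bottom  bias=-1
    (6,0)@(13, 1): e=[85,5,10] → X
    (7,0)@(15, 1): e=[77,21,2] → X
    (8,0)@(17, 1): e=[69,37,-6] → .
    (5,1)@(11, 3): e=[55,15,30] → X
    (8,1)@(17, 3): e=[31,63,6] → X
    (9,1)@(19, 3): e=[23,79,-2] → .
    (3,2)@(7, 5): e=[33,9,58] → X
    (4,2)@(9, 5): e=[25,25,50] → X
    (8,2)@(17, 5): e=[-7,89,18] → .
    (1,3)@(3, 7): e=[11,3,86] → X
    (2,3)@(5, 7): e=[3,19,78] → X
    (3,3)@(7, 7): e=[-5,35,70] → .
  covered (13 px):
    . . . . . . X X . .
    . . . . . X X X X .
    . . . X X X X X . .
    . X X . . . . . . .
    . . . . . . . . . .
    . . . . . . . . . .
T2:
  2·area = 20
  edge (10, 0)→(18, 2): d=(8,2) right/bottom  bias=-1
  edge (18, 2)→(16, 4): d=(-2,2) right/bottom  bias=-1
  edge (16, 4)→(10, 0): d=(-6,-4) top-left  bias=+0
    (6,0)@(13, 1): e=[2,12,6] → X
    (7,0)@(15, 1): e=[-2,8,14] → .
    (9,0)@(19, 1): e=[-10,0,30] → .  [on edge]
    (6,1)@(13, 3): e=[18,8,-6] → .
    (7,1)@(15, 3): e=[14,4,2] → X
    (8,1)@(17, 3): e=[10,0,10] → .  [on edge]
    (7,2)@(15, 5): e=[30,0,-10] → .  [on edge]
    (6,3)@(13, 7): e=[50,0,-30] → .  [on edge]
    (5,4)@(11, 9): e=[70,0,-50] → .  [on edge]
    (4,5)@(9, 11): e=[90,0,-70] → .  [on edge]
  covered (2 px):
    . . . . . . X . . .
    . . . . . . . X . .
    . . . . . . . . . .
    . . . . . . . . . .
    . . . . . . . . . .
    . . . . . . . . . .
T3:
  2·area = 10  (B↔C swapped to make it positive)
  edge (12, 2)→(6, 4): d=(-6,2) right/bottom  bias=-1
  edge (6, 4)→(4, 3): d=(-2,-1) top-left  bias=+0
  edge (4, 3)→(12, 2): d=(8,-1) top-left  bias=+0
    (7,0)@(15, 1): e=[0,15,-5] → .  [on edge]
    (2,1)@(5, 3): e=[8,1,1] → X
    (3,1)@(7, 3): e=[4,3,3] → X
    (4,1)@(9, 3): e=[0,5,5] → .  [on edge]
    (1,2)@(3, 5): e=[0,-5,15] → .  [on edge]
    (2,2)@(5, 5): e=[-4,-3,17] → .
    (3,2)@(7, 5): e=[-8,-1,19] → .
  covered (2 px):
    . . . . . . . . . .
    . . X X . . . . . .
    . . . . . . . . . .
    . . . . . . . . . .
    . . . . . . . . . .
    . . . . . . . . . .

Final: 18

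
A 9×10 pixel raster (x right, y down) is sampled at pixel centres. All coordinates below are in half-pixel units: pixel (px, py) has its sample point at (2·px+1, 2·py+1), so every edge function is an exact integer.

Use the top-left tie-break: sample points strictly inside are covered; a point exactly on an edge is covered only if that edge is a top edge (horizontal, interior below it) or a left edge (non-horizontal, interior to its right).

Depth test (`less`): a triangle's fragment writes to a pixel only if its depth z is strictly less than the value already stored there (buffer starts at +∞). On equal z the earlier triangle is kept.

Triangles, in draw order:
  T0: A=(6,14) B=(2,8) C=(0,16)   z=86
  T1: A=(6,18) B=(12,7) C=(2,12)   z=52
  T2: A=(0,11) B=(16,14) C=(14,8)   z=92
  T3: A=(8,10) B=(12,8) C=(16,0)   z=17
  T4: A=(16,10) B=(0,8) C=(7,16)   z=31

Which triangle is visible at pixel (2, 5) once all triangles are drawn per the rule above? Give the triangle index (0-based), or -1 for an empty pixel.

T0:
  2·area = 44  (B↔C swapped to make it positive)
  edge (6, 14)→(0, 16): d=(-6,2) right/bottom  bias=-1
  edge (0, 16)→(2, 8): d=(2,-8) top-left  bias=+0
  edge (2, 8)→(6, 14): d=(4,6) right/bottom  bias=-1
    (1,5)@(3, 11): e=[24,14,6] → #
    (2,5)@(5, 11): e=[20,30,-6] → ·
    (7,5)@(15, 11): e=[0,110,-66] → ·  [on edge]
    (0,6)@(1, 13): e=[16,2,26] → #
    (2,6)@(5, 13): e=[8,34,2] → #
    (3,6)@(7, 13): e=[4,50,-10] → ·
    (4,6)@(9, 13): e=[0,66,-22] → ·  [on edge]
    (0,7)@(1, 15): e=[4,6,34] → #
    (1,7)@(3, 15): e=[0,22,22] → ·  [on edge]
    (2,7)@(5, 15): e=[-4,38,10] → ·
    (0,8)@(1, 17): e=[-8,10,42] → ·
  covered (5 px):
    · · · · · · · · ·
    · · · · · · · · ·
    · · · · · · · · ·
    · · · · · · · · ·
    · · · · · · · · ·
    · # · · · · · · ·
    # # # · · · · · ·
    # · · · · · · · ·
    · · · · · · · · ·
    · · · · · · · · ·
T1:
  2·area = 80  (B↔C swapped to make it positive)
  edge (6, 18)→(2, 12): d=(-4,-6) top-left  bias=+0
  edge (2, 12)→(12, 7): d=(10,-5) top-left  bias=+0
  edge (12, 7)→(6, 18): d=(-6,11) right/bottom  bias=-1
    (4,4)@(9, 9): e=[54,5,21] → #
    (5,4)@(11, 9): e=[66,15,-1] → ·
    (2,5)@(5, 11): e=[22,5,53] → #
    (3,5)@(7, 11): e=[34,15,31] → #
    (5,5)@(11, 11): e=[58,35,-13] → ·
    (1,6)@(3, 13): e=[2,15,63] → #
    (4,6)@(9, 13): e=[38,45,-3] → ·
    (1,7)@(3, 15): e=[-6,35,51] → ·
    (2,7)@(5, 15): e=[6,45,29] → #
    (4,7)@(9, 15): e=[30,65,-15] → ·
    (2,8)@(5, 17): e=[-2,65,17] → ·
    (3,8)@(7, 17): e=[10,75,-5] → ·
  covered (9 px):
    · · · · · · · · ·
    · · · · · · · · ·
    · · · · · · · · ·
    · · · · · · · · ·
    · · · · # · · · ·
    · · # # # · · · ·
    · # # # · · · · ·
    · · # # · · · · ·
    · · · · · · · · ·
    · · · · · · · · ·
T2:
  2·area = 90  (B↔C swapped to make it positive)
  edge (0, 11)→(14, 8): d=(14,-3) top-left  bias=+0
  edge (14, 8)→(16, 14): d=(2,6) right/bottom  bias=-1
  edge (16, 14)→(0, 11): d=(-16,-3) top-left  bias=+0
    (6,2)@(13, 5): e=[-45,0,135] → ·  [on edge]
    (5,4)@(11, 9): e=[5,20,65] → #
    (6,4)@(13, 9): e=[11,8,71] → #
    (7,4)@(15, 9): e=[17,-4,77] → ·
    (0,5)@(1, 11): e=[3,84,3] → #
    (1,5)@(3, 11): e=[9,72,9] → #
    (2,5)@(5, 11): e=[15,60,15] → #
    (3,5)@(7, 11): e=[21,48,21] → #
    (4,5)@(9, 11): e=[27,36,27] → #
    (7,5)@(15, 11): e=[45,0,45] → ·  [on edge]
    (0,6)@(1, 13): e=[31,88,-29] → ·
    (1,6)@(3, 13): e=[37,76,-23] → ·
    (8,8)@(17, 17): e=[135,0,-45] → ·  [on edge]
  covered (12 px):
    · · · · · · · · ·
    · · · · · · · · ·
    · · · · · · · · ·
    · · · · · · · · ·
    · · · · · # # · ·
    # # # # # # # · ·
    · · · · · # # # ·
    · · · · · · · · ·
    · · · · · · · · ·
    · · · · · · · · ·
T3:
  2·area = 24  (B↔C swapped to make it positive)
  edge (8, 10)→(16, 0): d=(8,-10) top-left  bias=+0
  edge (16, 0)→(12, 8): d=(-4,8) right/bottom  bias=-1
  edge (12, 8)→(8, 10): d=(-4,2) right/bottom  bias=-1
    (6,2)@(13, 5): e=[10,4,10] → #
    (7,2)@(15, 5): e=[30,-12,6] → ·
    (5,3)@(11, 7): e=[6,12,6] → #
    (6,3)@(13, 7): e=[26,-4,2] → ·
    (4,4)@(9, 9): e=[2,20,2] → #
    (5,4)@(11, 9): e=[22,4,-2] → ·
    (4,5)@(9, 11): e=[18,12,-6] → ·
  covered (3 px):
    · · · · · · · · ·
    · · · · · · · · ·
    · · · · · · # · ·
    · · · · · # · · ·
    · · · · # · · · ·
    · · · · · · · · ·
    · · · · · · · · ·
    · · · · · · · · ·
    · · · · · · · · ·
    · · · · · · · · ·
T4:
  2·area = 114  (B↔C swapped to make it positive)
  edge (16, 10)→(7, 16): d=(-9,6) right/bottom  bias=-1
  edge (7, 16)→(0, 8): d=(-7,-8) top-left  bias=+0
  edge (0, 8)→(16, 10): d=(16,2) right/bottom  bias=-1
    (0,4)@(1, 9): e=[99,1,14] → #
    (1,4)@(3, 9): e=[87,17,10] → #
    (2,4)@(5, 9): e=[75,33,6] → #
    (3,4)@(7, 9): e=[63,49,2] → #
    (4,4)@(9, 9): e=[51,65,-2] → ·
    (0,5)@(1, 11): e=[81,-13,46] → ·
    (1,5)@(3, 11): e=[69,3,42] → #
    (4,5)@(9, 11): e=[33,51,30] → #
    (5,5)@(11, 11): e=[21,67,26] → #
    (6,5)@(13, 11): e=[9,83,22] → #
    (7,5)@(15, 11): e=[-3,99,18] → ·
    (1,6)@(3, 13): e=[51,-11,74] → ·
  covered (15 px):
    · · · · · · · · ·
    · · · · · · · · ·
    · · · · · · · · ·
    · · · · · · · · ·
    # # # # · · · · ·
    · # # # # # # · ·
    · · # # # # · · ·
    · · · # · · · · ·
    · · · · · · · · ·
    · · · · · · · · ·

Z-buffer (winner per pixel, '.' = empty):
  . . . . . . . . .
  . . . . . . . . .
  . . . . . . 3 . .
  . . . . . 3 . . .
  4 4 4 4 3 2 2 . .
  2 4 4 4 4 4 4 . .
  0 1 4 4 4 4 2 2 .
  0 . 1 4 . . . . .
  . . . . . . . . .
  . . . . . . . . .

Answer: 4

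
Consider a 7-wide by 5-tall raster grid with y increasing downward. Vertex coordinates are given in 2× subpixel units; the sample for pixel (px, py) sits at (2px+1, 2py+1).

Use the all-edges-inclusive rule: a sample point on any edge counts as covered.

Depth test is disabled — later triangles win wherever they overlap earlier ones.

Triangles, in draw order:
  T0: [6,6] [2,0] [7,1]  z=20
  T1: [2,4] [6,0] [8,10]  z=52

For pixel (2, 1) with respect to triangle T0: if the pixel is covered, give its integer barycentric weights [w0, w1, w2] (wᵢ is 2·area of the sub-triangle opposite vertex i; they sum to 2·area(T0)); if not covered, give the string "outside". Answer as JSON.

T0:
  2·area = 26
  edge (6, 6)→(2, 0): d=(-4,-6) inclusive
  edge (2, 0)→(7, 1): d=(5,1) inclusive
  edge (7, 1)→(6, 6): d=(-1,5) inclusive
    (1,0)@(3, 1): e=[2,4,20] → █
    (2,0)@(5, 1): e=[14,2,10] → █
    (3,0)@(7, 1): e=[26,0,0] → █  [on edge]
    (4,0)@(9, 1): e=[38,-2,-10] → ·
    (1,1)@(3, 3): e=[-6,14,18] → ·
    (2,1)@(5, 3): e=[6,12,8] → █
    (3,1)@(7, 3): e=[18,10,-2] → ·
    (2,2)@(5, 5): e=[-2,22,6] → ·
  covered (4 px):
    · █ █ █ · · ·
    · · █ · · · ·
    · · · · · · ·
    · · · · · · ·
    · · · · · · ·
T1:
  2·area = 48
  edge (2, 4)→(6, 0): d=(4,-4) inclusive
  edge (6, 0)→(8, 10): d=(2,10) inclusive
  edge (8, 10)→(2, 4): d=(-6,-6) inclusive
    (2,0)@(5, 1): e=[0,12,36] → █  [on edge]
    (3,0)@(7, 1): e=[8,-8,48] → ·
    (0,1)@(1, 3): e=[-8,56,0] → ·  [on edge]
    (1,1)@(3, 3): e=[0,36,12] → █  [on edge]
    (3,1)@(7, 3): e=[16,-4,36] → ·
    (0,2)@(1, 5): e=[0,60,-12] → ·  [on edge]
    (1,2)@(3, 5): e=[8,40,0] → █  [on edge]
    (3,2)@(7, 5): e=[24,0,24] → █  [on edge]
    (4,2)@(9, 5): e=[32,-20,36] → ·
    (1,3)@(3, 7): e=[16,44,-12] → ·
    (2,3)@(5, 7): e=[24,24,0] → █  [on edge]
    (4,3)@(9, 7): e=[40,-16,24] → ·
    (3,4)@(7, 9): e=[40,8,0] → █  [on edge]
  covered (9 px):
    · · █ · · · ·
    · █ █ · · · ·
    · █ █ █ · · ·
    · · █ █ · · ·
    · · · █ · · ·

Answer: [12,8,6]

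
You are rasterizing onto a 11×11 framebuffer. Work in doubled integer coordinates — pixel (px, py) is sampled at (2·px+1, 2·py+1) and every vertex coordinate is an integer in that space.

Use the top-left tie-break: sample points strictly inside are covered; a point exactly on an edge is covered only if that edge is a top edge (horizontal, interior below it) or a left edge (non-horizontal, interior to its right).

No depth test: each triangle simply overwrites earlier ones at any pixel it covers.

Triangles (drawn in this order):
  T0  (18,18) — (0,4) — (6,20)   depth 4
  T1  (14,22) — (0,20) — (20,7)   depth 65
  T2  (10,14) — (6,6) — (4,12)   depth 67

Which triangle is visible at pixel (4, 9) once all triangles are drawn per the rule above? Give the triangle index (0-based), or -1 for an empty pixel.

T0:
  2·area = 204  (B↔C swapped to make it positive)
  edge (18, 18)→(6, 20): d=(-12,2) right/bottom  bias=-1
  edge (6, 20)→(0, 4): d=(-6,-16) top-left  bias=+0
  edge (0, 4)→(18, 18): d=(18,14) right/bottom  bias=-1
    (0,2)@(1, 5): e=[190,10,4] → X
    (1,2)@(3, 5): e=[186,42,-24] → .
    (0,3)@(1, 7): e=[166,-2,40] → .
    (1,3)@(3, 7): e=[162,30,12] → X
    (2,3)@(5, 7): e=[158,62,-16] → .
    (1,4)@(3, 9): e=[138,18,48] → X
    (2,4)@(5, 9): e=[134,50,20] → X
    (3,4)@(7, 9): e=[130,82,-8] → .
    (1,5)@(3, 11): e=[114,6,84] → X
    (3,5)@(7, 11): e=[106,70,28] → X
    (4,5)@(9, 11): e=[102,102,0] → .  [on edge]
    (1,6)@(3, 13): e=[90,-6,120] → .
  covered (25 px):
    . . . . . . . . . . .
    . . . . . . . . . . .
    X . . . . . . . . . .
    . X . . . . . . . . .
    . X X . . . . . . . .
    . X X X . . . . . . .
    . . X X X X . . . . .
    . . X X X X X . . . .
    . . X X X X X X . . .
    . . . X X X . . . . .
    . . . . . . . . . . .
T1:
  2·area = 222
  edge (14, 22)→(0, 20): d=(-14,-2) top-left  bias=+0
  edge (0, 20)→(20, 7): d=(20,-13) top-left  bias=+0
  edge (20, 7)→(14, 22): d=(-6,15) right/bottom  bias=-1
    (8,4)@(17, 9): e=[188,1,33] → X
    (9,4)@(19, 9): e=[192,27,3] → X
    (10,4)@(21, 9): e=[196,53,-27] → .
    (7,5)@(15, 11): e=[156,15,51] → X
    (9,5)@(19, 11): e=[164,67,-9] → .
    (5,6)@(11, 13): e=[120,3,99] → X
    (6,6)@(13, 13): e=[124,29,69] → X
    (9,6)@(19, 13): e=[136,107,-21] → .
    (4,7)@(9, 15): e=[88,17,117] → X
    (8,7)@(17, 15): e=[104,121,-3] → .
    (2,8)@(5, 17): e=[52,5,165] → X
    (3,8)@(7, 17): e=[56,31,135] → X
    (3,10)@(7, 21): e=[0,111,111] → X  [on edge]
  covered (29 px):
    . . . . . . . . . . .
    . . . . . . . . . . .
    . . . . . . . . . . .
    . . . . . . . . . . .
    . . . . . . . . X X .
    . . . . . . . X X . .
    . . . . . X X X X . .
    . . . . X X X X . . .
    . . X X X X X X . . .
    . X X X X X X X . . .
    . . . X X X X . . . .
T2:
  2·area = 40  (B↔C swapped to make it positive)
  edge (10, 14)→(4, 12): d=(-6,-2) top-left  bias=+0
  edge (4, 12)→(6, 6): d=(2,-6) top-left  bias=+0
  edge (6, 6)→(10, 14): d=(4,8) right/bottom  bias=-1
    (3,1)@(7, 3): e=[60,0,-20] → .  [on edge]
    (2,4)@(5, 9): e=[20,0,20] → X  [on edge]
    (3,4)@(7, 9): e=[24,12,4] → X
    (4,4)@(9, 9): e=[28,24,-12] → .
    (0,5)@(1, 11): e=[0,-20,60] → .  [on edge]
    (2,5)@(5, 11): e=[8,4,28] → X
    (4,5)@(9, 11): e=[16,28,-4] → .
    (2,6)@(5, 13): e=[-4,8,36] → .
    (3,6)@(7, 13): e=[0,20,20] → X  [on edge]
    (4,6)@(9, 13): e=[4,32,4] → X
    (5,6)@(11, 13): e=[8,44,-12] → .
    (1,7)@(3, 15): e=[-20,0,60] → .  [on edge]
    (6,7)@(13, 15): e=[0,60,-20] → .  [on edge]
    (9,8)@(19, 17): e=[0,100,-60] → .  [on edge]
    (0,10)@(1, 21): e=[-60,0,100] → .  [on edge]
  covered (6 px):
    . . . . . . . . . . .
    . . . . . . . . . . .
    . . . . . . . . . . .
    . . . . . . . . . . .
    . . X X . . . . . . .
    . . X X . . . . . . .
    . . . X X . . . . . .
    . . . . . . . . . . .
    . . . . . . . . . . .
    . . . . . . . . . . .
    . . . . . . . . . . .

Z-buffer (winner per pixel, '.' = empty):
  . . . . . . . . . . .
  . . . . . . . . . . .
  0 . . . . . . . . . .
  . 0 . . . . . . . . .
  . 0 2 2 . . . . 1 1 .
  . 0 2 2 . . . 1 1 . .
  . . 0 2 2 1 1 1 1 . .
  . . 0 0 1 1 1 1 . . .
  . . 1 1 1 1 1 1 . . .
  . 1 1 1 1 1 1 1 . . .
  . . . 1 1 1 1 . . . .

Final: 1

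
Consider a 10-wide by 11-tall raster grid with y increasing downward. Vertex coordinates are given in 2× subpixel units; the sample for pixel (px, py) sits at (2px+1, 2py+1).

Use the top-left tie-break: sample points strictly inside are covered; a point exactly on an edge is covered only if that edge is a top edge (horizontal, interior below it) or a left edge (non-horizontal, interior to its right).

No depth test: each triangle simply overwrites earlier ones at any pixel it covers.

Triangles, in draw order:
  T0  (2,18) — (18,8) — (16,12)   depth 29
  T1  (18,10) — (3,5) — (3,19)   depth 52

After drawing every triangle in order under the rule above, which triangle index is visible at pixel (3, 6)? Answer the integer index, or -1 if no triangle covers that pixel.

T0:
  2·area = 44
  edge (2, 18)→(18, 8): d=(16,-10) top-left  bias=+0
  edge (18, 8)→(16, 12): d=(-2,4) right/bottom  bias=-1
  edge (16, 12)→(2, 18): d=(-14,6) right/bottom  bias=-1
    (8,4)@(17, 9): e=[6,2,36] → █
    (9,4)@(19, 9): e=[26,-6,24] → ·
    (7,5)@(15, 11): e=[18,6,20] → █
    (8,5)@(17, 11): e=[38,-2,8] → ·
    (5,6)@(11, 13): e=[10,18,16] → █
    (6,6)@(13, 13): e=[30,10,4] → █
    (7,6)@(15, 13): e=[50,2,-8] → ·
    (3,7)@(7, 15): e=[2,30,12] → █
    (4,7)@(9, 15): e=[22,22,0] → ·  [on edge]
    (5,7)@(11, 15): e=[42,14,-12] → ·
    (6,7)@(13, 15): e=[62,6,-24] → ·
    (3,8)@(7, 17): e=[34,26,-16] → ·
  covered (5 px):
    · · · · · · · · · ·
    · · · · · · · · · ·
    · · · · · · · · · ·
    · · · · · · · · · ·
    · · · · · · · · █ ·
    · · · · · · · █ · ·
    · · · · · █ █ · · ·
    · · · █ · · · · · ·
    · · · · · · · · · ·
    · · · · · · · · · ·
    · · · · · · · · · ·
T1:
  2·area = 210  (B↔C swapped to make it positive)
  edge (18, 10)→(3, 19): d=(-15,9) right/bottom  bias=-1
  edge (3, 19)→(3, 5): d=(0,-14) top-left  bias=+0
  edge (3, 5)→(18, 10): d=(15,5) right/bottom  bias=-1
    (1,0)@(3, 1): e=[270,0,-60] → ·  [on edge]
    (1,1)@(3, 3): e=[240,0,-30] → ·  [on edge]
    (1,2)@(3, 5): e=[210,0,0] → ·  [on edge]
    (1,3)@(3, 7): e=[180,0,30] → █  [on edge]
    (2,3)@(5, 7): e=[162,28,20] → █
    (3,3)@(7, 7): e=[144,56,10] → █
    (4,3)@(9, 7): e=[126,84,0] → ·  [on edge]
    (1,4)@(3, 9): e=[150,0,60] → █  [on edge]
    (4,4)@(9, 9): e=[96,84,30] → █
    (5,4)@(11, 9): e=[78,112,20] → █
    (6,4)@(13, 9): e=[60,140,10] → █
    (7,4)@(15, 9): e=[42,168,0] → ·  [on edge]
    (1,5)@(3, 11): e=[120,0,90] → █  [on edge]
    (1,6)@(3, 13): e=[90,0,120] → █  [on edge]
    (6,6)@(13, 13): e=[0,140,70] → ·  [on edge]
    (1,7)@(3, 15): e=[60,0,150] → █  [on edge]
    (1,8)@(3, 17): e=[30,0,180] → █  [on edge]
    (1,9)@(3, 19): e=[0,0,210] → ·  [on edge]
    (1,10)@(3, 21): e=[-30,0,240] → ·  [on edge]
  covered (27 px):
    · · · · · · · · · ·
    · · · · · · · · · ·
    · · · · · · · · · ·
    · █ █ █ · · · · · ·
    · █ █ █ █ █ █ · · ·
    · █ █ █ █ █ █ █ · ·
    · █ █ █ █ █ · · · ·
    · █ █ █ █ · · · · ·
    · █ █ · · · · · · ·
    · · · · · · · · · ·
    · · · · · · · · · ·

Z-buffer (winner per pixel, '.' = empty):
  . . . . . . . . . .
  . . . . . . . . . .
  . . . . . . . . . .
  . 1 1 1 . . . . . .
  . 1 1 1 1 1 1 . 0 .
  . 1 1 1 1 1 1 1 . .
  . 1 1 1 1 1 0 . . .
  . 1 1 1 1 . . . . .
  . 1 1 . . . . . . .
  . . . . . . . . . .
  . . . . . . . . . .

Final: 1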